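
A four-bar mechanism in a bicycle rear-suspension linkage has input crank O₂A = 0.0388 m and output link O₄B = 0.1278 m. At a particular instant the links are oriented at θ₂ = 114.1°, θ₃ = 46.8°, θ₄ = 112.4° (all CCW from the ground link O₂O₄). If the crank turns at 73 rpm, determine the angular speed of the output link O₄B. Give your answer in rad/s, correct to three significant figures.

ω₂ = 7.645 rad/s (from 73 rpm).
Differentiating the loop-closure r₂e^{iθ₂}+r₃e^{iθ₃}=r₁+r₄e^{iθ₄} gives r₂ω₂e^{iθ₂}+r₃ω₃e^{iθ₃}=r₄ω₄e^{iθ₄}.
Eliminating the other unknown: ω₄ = r₂ω₂ sin(θ₂−θ₃) / [r₄ sin(θ₄−θ₃)].
Numerator sine = +0.92254; denominator sine = +0.91068.
Result = 0.0388·7.645·(+0.92254) / (0.1278·(+0.91068)) = +2.3511 rad/s; magnitude 2.3511 rad/s.

2.35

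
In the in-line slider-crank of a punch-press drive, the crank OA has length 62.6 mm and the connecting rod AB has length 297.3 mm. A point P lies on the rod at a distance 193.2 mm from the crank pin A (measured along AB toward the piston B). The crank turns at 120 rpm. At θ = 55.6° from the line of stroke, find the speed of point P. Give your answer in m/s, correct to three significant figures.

0.717

ω = 12.57 rad/s.  Crank-pin speed |V_A| = rω = 0.78665 m/s, perpendicular to OA.
Rod angle: sinφ = −(r/L) sinθ ⇒ φ = -10.005°; ω_rod = −rω cosθ/√(L²−r²sin²θ) = -1.518 rad/s.
V_P = V_A + ω_rod × AP, with AP = 0.1932 m along the rod.
Components: V_Px = −rω sinθ − a·ω_rod·sinφ = -0.70003 m/s;  V_Py = rω cosθ + a·ω_rod·cosφ = +0.15562 m/s.
|V_P| = √(V_Px² + V_Py²) = 0.71712 m/s.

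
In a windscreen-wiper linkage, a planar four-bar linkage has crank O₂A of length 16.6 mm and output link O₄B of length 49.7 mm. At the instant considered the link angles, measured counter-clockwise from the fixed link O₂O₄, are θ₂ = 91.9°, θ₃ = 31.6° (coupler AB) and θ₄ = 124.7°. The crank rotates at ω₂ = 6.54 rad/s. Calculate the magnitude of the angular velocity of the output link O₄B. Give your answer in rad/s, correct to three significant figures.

1.90

ω₂ = 6.54 rad/s
Differentiating the loop-closure r₂e^{iθ₂}+r₃e^{iθ₃}=r₁+r₄e^{iθ₄} gives r₂ω₂e^{iθ₂}+r₃ω₃e^{iθ₃}=r₄ω₄e^{iθ₄}.
Eliminating the other unknown: ω₄ = r₂ω₂ sin(θ₂−θ₃) / [r₄ sin(θ₄−θ₃)].
Numerator sine = +0.86863; denominator sine = +0.99854.
Result = 0.0166·6.54·(+0.86863) / (0.0497·(+0.99854)) = +1.9002 rad/s; magnitude 1.9002 rad/s.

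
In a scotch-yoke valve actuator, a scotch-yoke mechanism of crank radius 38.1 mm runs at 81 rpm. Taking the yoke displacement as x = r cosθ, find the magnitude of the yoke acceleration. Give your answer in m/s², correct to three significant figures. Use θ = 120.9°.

1.41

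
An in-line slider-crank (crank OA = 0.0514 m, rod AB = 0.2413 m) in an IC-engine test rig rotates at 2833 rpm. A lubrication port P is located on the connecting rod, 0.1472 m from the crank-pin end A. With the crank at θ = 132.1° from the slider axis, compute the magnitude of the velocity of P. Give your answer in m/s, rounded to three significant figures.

11.1

ω = 296.7 rad/s.  Crank-pin speed |V_A| = rω = 15.249 m/s, perpendicular to OA.
Rod angle: sinφ = −(r/L) sinθ ⇒ φ = -9.094°; ω_rod = −rω cosθ/√(L²−r²sin²θ) = +42.907 rad/s.
V_P = V_A + ω_rod × AP, with AP = 0.1472 m along the rod.
Components: V_Px = −rω sinθ − a·ω_rod·sinφ = -10.316 m/s;  V_Py = rω cosθ + a·ω_rod·cosφ = -3.9868 m/s.
|V_P| = √(V_Px² + V_Py²) = 11.06 m/s.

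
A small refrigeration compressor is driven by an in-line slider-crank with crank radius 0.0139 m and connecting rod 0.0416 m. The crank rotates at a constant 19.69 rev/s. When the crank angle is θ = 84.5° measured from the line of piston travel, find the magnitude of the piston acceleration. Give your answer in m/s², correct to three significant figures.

ω = 2π·19.7 = 123.7 rad/s
x(θ) = r cosθ + √(L² − r² sin²θ); with ω constant, a = ω²·d²x/dθ².
d²x/dθ² = −r cosθ − r²(cos2θ)/√u − r⁴ sin²2θ/(4u^{3/2}),  u = L² − r² sin²θ = 0.00153912 m².
Substituting r = 0.0139 m, L = 0.0416 m, θ = 84.5°: d²x/dθ² = +0.0034965 m.
a = ω²·d²x/dθ² = (123.7)²·(+0.0034965) = +53.516 m/s²;  |a| = 53.516 m/s².

53.5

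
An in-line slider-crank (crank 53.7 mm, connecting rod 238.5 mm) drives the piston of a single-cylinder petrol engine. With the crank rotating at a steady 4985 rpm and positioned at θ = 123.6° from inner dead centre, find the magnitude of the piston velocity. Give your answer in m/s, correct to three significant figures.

ω = 2π·4985/60 = 522 rad/s
For an in-line slider-crank, x = r cosθ + √(L² − r² sin²θ), so v = −rω sinθ·[1 + r cosθ/√(L² − r² sin²θ)].
With r = 0.0537 m, L = 0.2385 m, θ = 123.6°: √(L² − r² sin²θ) = 0.23427 m.
v = −0.0537·522·0.83292·[1 + 0.0537·-0.55339/0.23427] = -20.387 m/s.
|v| = 20.387 m/s.

20.4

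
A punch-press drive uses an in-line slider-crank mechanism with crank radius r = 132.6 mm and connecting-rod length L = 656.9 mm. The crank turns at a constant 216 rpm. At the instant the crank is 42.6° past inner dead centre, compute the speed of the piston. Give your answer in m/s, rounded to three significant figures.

ω = 2π·216/60 = 22.62 rad/s
For an in-line slider-crank, x = r cosθ + √(L² − r² sin²θ), so v = −rω sinθ·[1 + r cosθ/√(L² − r² sin²θ)].
With r = 0.1326 m, L = 0.6569 m, θ = 42.6°: √(L² − r² sin²θ) = 0.65074 m.
v = −0.1326·22.62·0.67688·[1 + 0.1326·0.73610/0.65074] = -2.3347 m/s.
|v| = 2.3347 m/s.

2.33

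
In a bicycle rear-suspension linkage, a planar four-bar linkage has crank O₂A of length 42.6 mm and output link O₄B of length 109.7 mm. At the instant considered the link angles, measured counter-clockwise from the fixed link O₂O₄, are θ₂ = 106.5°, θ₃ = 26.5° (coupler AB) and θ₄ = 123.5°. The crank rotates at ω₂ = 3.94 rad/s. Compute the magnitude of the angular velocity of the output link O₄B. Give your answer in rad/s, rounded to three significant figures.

ω₂ = 3.94 rad/s
Differentiating the loop-closure r₂e^{iθ₂}+r₃e^{iθ₃}=r₁+r₄e^{iθ₄} gives r₂ω₂e^{iθ₂}+r₃ω₃e^{iθ₃}=r₄ω₄e^{iθ₄}.
Eliminating the other unknown: ω₄ = r₂ω₂ sin(θ₂−θ₃) / [r₄ sin(θ₄−θ₃)].
Numerator sine = +0.98481; denominator sine = +0.99255.
Result = 0.0426·3.94·(+0.98481) / (0.1097·(+0.99255)) = +1.5181 rad/s; magnitude 1.5181 rad/s.

1.52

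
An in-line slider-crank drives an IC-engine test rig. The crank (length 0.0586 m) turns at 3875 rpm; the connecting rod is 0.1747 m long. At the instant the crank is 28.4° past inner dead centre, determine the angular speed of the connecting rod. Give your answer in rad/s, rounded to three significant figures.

ω = 405.8 rad/s (converted from 3875 rpm).
The rod makes angle φ with the slider axis where L sinφ = r sinθ; differentiating, L cosφ·φ̇ = r ω cosθ.
L cosφ = √(L² − r² sin²θ) = 0.17246 m.
|ω_rod| = r ω |cosθ| / √(L² − r² sin²θ) = 0.0586·405.8·0.87965/0.17246 = 121.29 rad/s.

121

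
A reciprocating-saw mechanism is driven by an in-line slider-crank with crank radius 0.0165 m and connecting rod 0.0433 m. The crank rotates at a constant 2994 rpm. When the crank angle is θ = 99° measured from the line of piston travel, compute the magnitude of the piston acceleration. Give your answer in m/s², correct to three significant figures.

886

ω = 2π·2994/60 = 313.5 rad/s
x(θ) = r cosθ + √(L² − r² sin²θ); with ω constant, a = ω²·d²x/dθ².
d²x/dθ² = −r cosθ − r²(cos2θ)/√u − r⁴ sin²2θ/(4u^{3/2}),  u = L² − r² sin²θ = 0.0016093 m².
Substituting r = 0.0165 m, L = 0.0433 m, θ = 99°: d²x/dθ² = +0.0090082 m.
a = ω²·d²x/dθ² = (313.5)²·(+0.0090082) = +885.52 m/s²;  |a| = 885.52 m/s².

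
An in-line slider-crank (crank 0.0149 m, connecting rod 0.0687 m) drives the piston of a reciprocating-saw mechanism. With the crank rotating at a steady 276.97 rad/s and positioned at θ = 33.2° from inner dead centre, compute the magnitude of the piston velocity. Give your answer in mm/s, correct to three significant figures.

2670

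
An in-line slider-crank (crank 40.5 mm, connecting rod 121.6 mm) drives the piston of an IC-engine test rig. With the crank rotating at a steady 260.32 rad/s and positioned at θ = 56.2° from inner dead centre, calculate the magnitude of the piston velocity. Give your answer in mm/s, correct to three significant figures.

10500

ω = 260.3 rad/s
For an in-line slider-crank, x = r cosθ + √(L² − r² sin²θ), so v = −rω sinθ·[1 + r cosθ/√(L² − r² sin²θ)].
With r = 0.0405 m, L = 0.1216 m, θ = 56.2°: √(L² − r² sin²θ) = 0.11685 m.
v = −0.0405·260.3·0.83098·[1 + 0.0405·0.55630/0.11685] = -10.45 m/s.
|v| = 10.45 m/s = 10450 mm/s.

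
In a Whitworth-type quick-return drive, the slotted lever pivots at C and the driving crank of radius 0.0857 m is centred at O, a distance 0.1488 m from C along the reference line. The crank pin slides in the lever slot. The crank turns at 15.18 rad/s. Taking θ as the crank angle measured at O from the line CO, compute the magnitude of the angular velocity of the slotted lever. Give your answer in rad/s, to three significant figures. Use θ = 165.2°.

15.7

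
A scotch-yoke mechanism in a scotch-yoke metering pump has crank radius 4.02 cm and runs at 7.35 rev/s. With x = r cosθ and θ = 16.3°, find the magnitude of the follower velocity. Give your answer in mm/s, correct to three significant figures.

ω = 46.18 rad/s (from 7.35 rev/s).
x = r cosθ ⇒ ẋ = −rω sinθ.
|v| = rω|sinθ| = 0.0402·46.18·|sin 16.3°| = 0.52106 m/s = 521.06 mm/s.

521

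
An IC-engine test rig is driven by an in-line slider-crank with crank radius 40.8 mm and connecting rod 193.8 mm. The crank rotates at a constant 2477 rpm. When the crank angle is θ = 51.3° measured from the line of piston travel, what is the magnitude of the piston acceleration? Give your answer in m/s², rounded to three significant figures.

ω = 2π·2477/60 = 259.4 rad/s
x(θ) = r cosθ + √(L² − r² sin²θ); with ω constant, a = ω²·d²x/dθ².
d²x/dθ² = −r cosθ − r²(cos2θ)/√u − r⁴ sin²2θ/(4u^{3/2}),  u = L² − r² sin²θ = 0.0365446 m².
Substituting r = 0.0408 m, L = 0.1938 m, θ = 51.3°: d²x/dθ² = -0.023705 m.
a = ω²·d²x/dθ² = (259.4)²·(-0.023705) = -1594.9 m/s²;  |a| = 1594.9 m/s².

1590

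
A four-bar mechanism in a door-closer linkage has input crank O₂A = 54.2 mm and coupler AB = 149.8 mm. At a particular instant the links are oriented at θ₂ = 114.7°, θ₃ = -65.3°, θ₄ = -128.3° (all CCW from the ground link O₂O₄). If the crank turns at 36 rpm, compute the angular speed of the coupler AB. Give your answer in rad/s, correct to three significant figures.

ω₂ = 3.77 rad/s (from 36 rpm).
Differentiating the loop-closure r₂e^{iθ₂}+r₃e^{iθ₃}=r₁+r₄e^{iθ₄} gives r₂ω₂e^{iθ₂}+r₃ω₃e^{iθ₃}=r₄ω₄e^{iθ₄}.
Eliminating the other unknown: ω₃ = r₂ω₂ sin(θ₄−θ₂) / [r₃ sin(θ₃−θ₄)].
Numerator sine = +0.89101; denominator sine = +0.89101.
Result = 0.0542·3.77·(+0.89101) / (0.1498·(+0.89101)) = +1.364 rad/s; magnitude 1.364 rad/s.

1.36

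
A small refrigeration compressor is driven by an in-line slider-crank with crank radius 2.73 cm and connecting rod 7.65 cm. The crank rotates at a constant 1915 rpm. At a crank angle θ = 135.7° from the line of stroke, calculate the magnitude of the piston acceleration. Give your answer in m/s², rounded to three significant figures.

762

ω = 2π·1915/60 = 200.5 rad/s
x(θ) = r cosθ + √(L² − r² sin²θ); with ω constant, a = ω²·d²x/dθ².
d²x/dθ² = −r cosθ − r²(cos2θ)/√u − r⁴ sin²2θ/(4u^{3/2}),  u = L² − r² sin²θ = 0.00548871 m².
Substituting r = 0.0273 m, L = 0.0765 m, θ = 135.7°: d²x/dθ² = +0.018951 m.
a = ω²·d²x/dθ² = (200.5)²·(+0.018951) = +762.14 m/s²;  |a| = 762.14 m/s².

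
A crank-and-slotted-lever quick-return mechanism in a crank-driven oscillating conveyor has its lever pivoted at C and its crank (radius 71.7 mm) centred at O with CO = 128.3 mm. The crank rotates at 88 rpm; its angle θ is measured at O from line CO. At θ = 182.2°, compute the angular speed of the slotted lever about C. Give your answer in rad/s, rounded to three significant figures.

ω = 9.215 rad/s (from 88 rpm).
Crank pin A relative to C: A = (d + r cosθ, r sinθ); lever angle φ = atan2(r sinθ, d + r cosθ).
Differentiating tanφ: φ̇ = rω(d cosθ + r)/(d² + r² + 2dr cosθ).
d² + r² + 2dr cosθ = |CA|² = 0.00321712 m²;  d cosθ + r = -0.056505 m.
|ω_lever| = |0.0717·9.215·-0.056505| / 0.00321712 = 11.605 rad/s.

11.6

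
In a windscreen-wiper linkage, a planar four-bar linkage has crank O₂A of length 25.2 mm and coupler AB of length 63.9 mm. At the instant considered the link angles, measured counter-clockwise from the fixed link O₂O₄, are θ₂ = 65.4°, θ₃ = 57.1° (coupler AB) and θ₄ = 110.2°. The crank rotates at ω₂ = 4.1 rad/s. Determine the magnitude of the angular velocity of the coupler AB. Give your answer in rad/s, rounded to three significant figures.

1.42

ω₂ = 4.1 rad/s
Differentiating the loop-closure r₂e^{iθ₂}+r₃e^{iθ₃}=r₁+r₄e^{iθ₄} gives r₂ω₂e^{iθ₂}+r₃ω₃e^{iθ₃}=r₄ω₄e^{iθ₄}.
Eliminating the other unknown: ω₃ = r₂ω₂ sin(θ₄−θ₂) / [r₃ sin(θ₃−θ₄)].
Numerator sine = +0.70463; denominator sine = -0.79968.
Result = 0.0252·4.1·(+0.70463) / (0.0639·(-0.79968)) = -1.4247 rad/s; magnitude 1.4247 rad/s.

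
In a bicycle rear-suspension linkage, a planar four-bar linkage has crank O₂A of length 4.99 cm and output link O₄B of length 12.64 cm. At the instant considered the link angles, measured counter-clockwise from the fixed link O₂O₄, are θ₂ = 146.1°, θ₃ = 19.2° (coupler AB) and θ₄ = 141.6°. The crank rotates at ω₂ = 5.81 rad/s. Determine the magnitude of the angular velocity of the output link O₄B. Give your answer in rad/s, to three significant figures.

ω₂ = 5.81 rad/s
Differentiating the loop-closure r₂e^{iθ₂}+r₃e^{iθ₃}=r₁+r₄e^{iθ₄} gives r₂ω₂e^{iθ₂}+r₃ω₃e^{iθ₃}=r₄ω₄e^{iθ₄}.
Eliminating the other unknown: ω₄ = r₂ω₂ sin(θ₂−θ₃) / [r₄ sin(θ₄−θ₃)].
Numerator sine = +0.79968; denominator sine = +0.84433.
Result = 0.0499·5.81·(+0.79968) / (0.1264·(+0.84433)) = +2.1724 rad/s; magnitude 2.1724 rad/s.

2.17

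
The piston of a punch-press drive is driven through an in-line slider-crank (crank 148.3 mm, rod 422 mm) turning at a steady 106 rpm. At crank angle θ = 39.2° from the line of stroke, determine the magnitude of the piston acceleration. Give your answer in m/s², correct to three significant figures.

ω = 2π·106/60 = 11.1 rad/s
x(θ) = r cosθ + √(L² − r² sin²θ); with ω constant, a = ω²·d²x/dθ².
d²x/dθ² = −r cosθ − r²(cos2θ)/√u − r⁴ sin²2θ/(4u^{3/2}),  u = L² − r² sin²θ = 0.169299 m².
Substituting r = 0.1483 m, L = 0.422 m, θ = 39.2°: d²x/dθ² = -0.12734 m.
a = ω²·d²x/dθ² = (11.1)²·(-0.12734) = -15.69 m/s²;  |a| = 15.69 m/s².

15.7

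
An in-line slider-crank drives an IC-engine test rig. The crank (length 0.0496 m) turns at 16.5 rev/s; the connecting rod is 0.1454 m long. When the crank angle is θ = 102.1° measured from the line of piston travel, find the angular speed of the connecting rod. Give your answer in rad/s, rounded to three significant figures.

ω = 103.7 rad/s (converted from 16.5 rev/s).
The rod makes angle φ with the slider axis where L sinφ = r sinθ; differentiating, L cosφ·φ̇ = r ω cosθ.
L cosφ = √(L² − r² sin²θ) = 0.13707 m.
|ω_rod| = r ω |cosθ| / √(L² − r² sin²θ) = 0.0496·103.7·0.20962/0.13707 = 7.8636 rad/s.

7.86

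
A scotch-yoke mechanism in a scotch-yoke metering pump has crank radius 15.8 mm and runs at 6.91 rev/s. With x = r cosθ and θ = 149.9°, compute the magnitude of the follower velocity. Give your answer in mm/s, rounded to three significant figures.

ω = 43.42 rad/s (from 6.91 rev/s).
x = r cosθ ⇒ ẋ = −rω sinθ.
|v| = rω|sinθ| = 0.0158·43.42·|sin 149.9°| = 0.34403 m/s = 344.03 mm/s.

344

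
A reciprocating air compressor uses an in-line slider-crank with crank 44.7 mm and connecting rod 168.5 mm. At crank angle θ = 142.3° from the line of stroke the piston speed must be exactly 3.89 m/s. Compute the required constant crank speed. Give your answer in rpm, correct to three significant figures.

1730

For an in-line slider-crank, |v_piston| = rω|sinθ|·[1 + r cosθ/√(L² − r² sin²θ)].
With r = 0.0447 m, L = 0.1685 m, θ = 142.3°: the bracketed kinematic factor |dx/dθ| = 0.021521 m.
ω = v/|dx/dθ| = 3.89/0.021521 = 180.76 rad/s.
N = 60ω/(2π) = 1726.1 rpm.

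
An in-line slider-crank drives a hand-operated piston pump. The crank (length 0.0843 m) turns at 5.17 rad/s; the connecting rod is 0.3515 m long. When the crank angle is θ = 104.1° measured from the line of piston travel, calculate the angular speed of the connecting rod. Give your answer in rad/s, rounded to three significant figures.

0.311

ω = 5.17 rad/s
The rod makes angle φ with the slider axis where L sinφ = r sinθ; differentiating, L cosφ·φ̇ = r ω cosθ.
L cosφ = √(L² − r² sin²θ) = 0.34186 m.
|ω_rod| = r ω |cosθ| / √(L² − r² sin²θ) = 0.0843·5.17·0.24362/0.34186 = 0.31058 rad/s.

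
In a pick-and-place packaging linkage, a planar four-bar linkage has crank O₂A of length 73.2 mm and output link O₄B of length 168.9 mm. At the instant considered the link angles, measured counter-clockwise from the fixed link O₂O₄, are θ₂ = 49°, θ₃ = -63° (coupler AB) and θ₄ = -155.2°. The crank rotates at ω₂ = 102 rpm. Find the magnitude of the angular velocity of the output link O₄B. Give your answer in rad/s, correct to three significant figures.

ω₂ = 10.68 rad/s (from 102 rpm).
Differentiating the loop-closure r₂e^{iθ₂}+r₃e^{iθ₃}=r₁+r₄e^{iθ₄} gives r₂ω₂e^{iθ₂}+r₃ω₃e^{iθ₃}=r₄ω₄e^{iθ₄}.
Eliminating the other unknown: ω₄ = r₂ω₂ sin(θ₂−θ₃) / [r₄ sin(θ₄−θ₃)].
Numerator sine = +0.92718; denominator sine = -0.99926.
Result = 0.0732·10.68·(+0.92718) / (0.1689·(-0.99926)) = -4.2953 rad/s; magnitude 4.2953 rad/s.

4.30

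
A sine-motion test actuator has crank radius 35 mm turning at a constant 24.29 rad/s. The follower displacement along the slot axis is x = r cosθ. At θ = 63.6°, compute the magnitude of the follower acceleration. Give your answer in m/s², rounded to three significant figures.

ω = 24.29 rad/s
x = r cosθ ⇒ ẍ = −rω² cosθ (ω constant).
|a| = rω²|cosθ| = 0.035·(24.29)²·|cos 63.6°| = 9.1818 m/s².

9.18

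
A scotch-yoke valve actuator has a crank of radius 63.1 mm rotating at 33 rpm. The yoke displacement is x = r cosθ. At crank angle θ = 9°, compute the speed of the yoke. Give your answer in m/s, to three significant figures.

0.0341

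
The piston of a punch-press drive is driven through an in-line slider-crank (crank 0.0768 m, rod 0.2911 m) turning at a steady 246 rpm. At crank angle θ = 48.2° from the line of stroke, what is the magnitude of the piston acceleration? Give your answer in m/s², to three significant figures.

32.7

ω = 2π·246/60 = 25.76 rad/s
x(θ) = r cosθ + √(L² − r² sin²θ); with ω constant, a = ω²·d²x/dθ².
d²x/dθ² = −r cosθ − r²(cos2θ)/√u − r⁴ sin²2θ/(4u^{3/2}),  u = L² − r² sin²θ = 0.0814614 m².
Substituting r = 0.0768 m, L = 0.2911 m, θ = 48.2°: d²x/dθ² = -0.049256 m.
a = ω²·d²x/dθ² = (25.76)²·(-0.049256) = -32.688 m/s²;  |a| = 32.688 m/s².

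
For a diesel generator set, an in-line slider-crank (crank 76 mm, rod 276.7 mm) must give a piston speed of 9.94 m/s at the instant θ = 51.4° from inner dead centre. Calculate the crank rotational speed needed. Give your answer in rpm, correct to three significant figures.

1360

For an in-line slider-crank, |v_piston| = rω|sinθ|·[1 + r cosθ/√(L² − r² sin²θ)].
With r = 0.076 m, L = 0.2767 m, θ = 51.4°: the bracketed kinematic factor |dx/dθ| = 0.069816 m.
ω = v/|dx/dθ| = 9.94/0.069816 = 142.37 rad/s.
N = 60ω/(2π) = 1359.6 rpm.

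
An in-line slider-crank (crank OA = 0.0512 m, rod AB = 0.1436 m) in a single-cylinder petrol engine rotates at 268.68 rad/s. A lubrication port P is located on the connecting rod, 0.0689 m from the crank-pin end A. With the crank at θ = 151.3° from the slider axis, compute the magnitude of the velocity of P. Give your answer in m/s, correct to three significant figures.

ω = 268.7 rad/s.  Crank-pin speed |V_A| = rω = 13.756 m/s, perpendicular to OA.
Rod angle: sinφ = −(r/L) sinθ ⇒ φ = -9.859°; ω_rod = −rω cosθ/√(L²−r²sin²θ) = +85.287 rad/s.
V_P = V_A + ω_rod × AP, with AP = 0.0689 m along the rod.
Components: V_Px = −rω sinθ − a·ω_rod·sinφ = -5.6 m/s;  V_Py = rω cosθ + a·ω_rod·cosφ = -6.2769 m/s.
|V_P| = √(V_Px² + V_Py²) = 8.4118 m/s.

8.41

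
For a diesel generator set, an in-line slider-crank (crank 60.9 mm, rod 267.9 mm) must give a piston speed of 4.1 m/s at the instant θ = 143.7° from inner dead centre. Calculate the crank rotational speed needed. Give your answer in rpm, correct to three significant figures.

1330

For an in-line slider-crank, |v_piston| = rω|sinθ|·[1 + r cosθ/√(L² − r² sin²θ)].
With r = 0.0609 m, L = 0.2679 m, θ = 143.7°: the bracketed kinematic factor |dx/dθ| = 0.029388 m.
ω = v/|dx/dθ| = 4.1/0.029388 = 139.51 rad/s.
N = 60ω/(2π) = 1332.3 rpm.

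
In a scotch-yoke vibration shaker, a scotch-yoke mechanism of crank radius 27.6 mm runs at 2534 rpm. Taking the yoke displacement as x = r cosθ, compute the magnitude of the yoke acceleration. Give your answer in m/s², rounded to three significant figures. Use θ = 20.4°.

ω = 265.4 rad/s (from 2534 rpm).
x = r cosθ ⇒ ẍ = −rω² cosθ (ω constant).
|a| = rω²|cosθ| = 0.0276·(265.4)²·|cos 20.4°| = 1821.6 m/s².

1820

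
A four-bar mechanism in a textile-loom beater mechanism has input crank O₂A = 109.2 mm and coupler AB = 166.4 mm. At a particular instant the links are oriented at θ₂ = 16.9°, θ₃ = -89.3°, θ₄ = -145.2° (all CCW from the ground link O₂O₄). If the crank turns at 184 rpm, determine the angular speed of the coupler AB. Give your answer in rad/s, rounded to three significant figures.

ω₂ = 19.27 rad/s (from 184 rpm).
Differentiating the loop-closure r₂e^{iθ₂}+r₃e^{iθ₃}=r₁+r₄e^{iθ₄} gives r₂ω₂e^{iθ₂}+r₃ω₃e^{iθ₃}=r₄ω₄e^{iθ₄}.
Eliminating the other unknown: ω₃ = r₂ω₂ sin(θ₄−θ₂) / [r₃ sin(θ₃−θ₄)].
Numerator sine = -0.30736; denominator sine = +0.82806.
Result = 0.1092·19.27·(-0.30736) / (0.1664·(+0.82806)) = -4.6935 rad/s; magnitude 4.6935 rad/s.

4.69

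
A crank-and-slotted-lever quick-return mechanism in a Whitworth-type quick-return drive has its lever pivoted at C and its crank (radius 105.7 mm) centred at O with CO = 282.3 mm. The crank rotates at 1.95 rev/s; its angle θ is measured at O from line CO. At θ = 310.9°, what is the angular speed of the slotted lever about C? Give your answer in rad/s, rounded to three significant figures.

2.90

ω = 12.25 rad/s (from 1.95 rev/s).
Crank pin A relative to C: A = (d + r cosθ, r sinθ); lever angle φ = atan2(r sinθ, d + r cosθ).
Differentiating tanφ: φ̇ = rω(d cosθ + r)/(d² + r² + 2dr cosθ).
d² + r² + 2dr cosθ = |CA|² = 0.12994 m²;  d cosθ + r = +0.29053 m.
|ω_lever| = |0.1057·12.25·+0.29053| / 0.12994 = 2.8956 rad/s.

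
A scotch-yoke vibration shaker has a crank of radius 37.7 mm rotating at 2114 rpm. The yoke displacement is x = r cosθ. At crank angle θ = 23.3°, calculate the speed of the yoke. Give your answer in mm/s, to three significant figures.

ω = 221.4 rad/s (from 2114 rpm).
x = r cosθ ⇒ ẋ = −rω sinθ.
|v| = rω|sinθ| = 0.0377·221.4·|sin 23.3°| = 3.3012 m/s = 3301.2 mm/s.

3300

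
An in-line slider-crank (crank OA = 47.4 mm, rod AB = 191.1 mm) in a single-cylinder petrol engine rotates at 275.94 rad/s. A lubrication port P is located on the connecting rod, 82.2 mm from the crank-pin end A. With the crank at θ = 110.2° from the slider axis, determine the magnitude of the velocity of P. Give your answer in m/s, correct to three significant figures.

12.1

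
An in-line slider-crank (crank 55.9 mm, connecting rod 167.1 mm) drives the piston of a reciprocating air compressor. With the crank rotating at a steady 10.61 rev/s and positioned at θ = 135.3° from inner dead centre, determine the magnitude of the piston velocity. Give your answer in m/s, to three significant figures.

1.98

ω = 2π·10.6 = 66.66 rad/s
For an in-line slider-crank, x = r cosθ + √(L² − r² sin²θ), so v = −rω sinθ·[1 + r cosθ/√(L² − r² sin²θ)].
With r = 0.0559 m, L = 0.1671 m, θ = 135.3°: √(L² − r² sin²θ) = 0.16241 m.
v = −0.0559·66.66·0.70339·[1 + 0.0559·-0.71080/0.16241] = -1.9799 m/s.
|v| = 1.9799 m/s.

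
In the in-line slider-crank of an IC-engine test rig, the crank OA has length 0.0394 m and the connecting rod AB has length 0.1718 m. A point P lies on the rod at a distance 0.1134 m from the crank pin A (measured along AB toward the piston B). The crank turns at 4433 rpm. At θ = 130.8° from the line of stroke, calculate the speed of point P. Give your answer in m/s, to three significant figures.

13.1

ω = 464.2 rad/s.  Crank-pin speed |V_A| = rω = 18.29 m/s, perpendicular to OA.
Rod angle: sinφ = −(r/L) sinθ ⇒ φ = -9.998°; ω_rod = −rω cosθ/√(L²−r²sin²θ) = +70.638 rad/s.
V_P = V_A + ω_rod × AP, with AP = 0.1134 m along the rod.
Components: V_Px = −rω sinθ − a·ω_rod·sinφ = -12.455 m/s;  V_Py = rω cosθ + a·ω_rod·cosφ = -4.0626 m/s.
|V_P| = √(V_Px² + V_Py²) = 13.101 m/s.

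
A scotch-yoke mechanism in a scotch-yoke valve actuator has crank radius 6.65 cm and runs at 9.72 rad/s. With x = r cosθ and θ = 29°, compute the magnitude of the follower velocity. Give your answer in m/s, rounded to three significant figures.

ω = 9.72 rad/s
x = r cosθ ⇒ ẋ = −rω sinθ.
|v| = rω|sinθ| = 0.0665·9.72·|sin 29°| = 0.31337 m/s.

0.313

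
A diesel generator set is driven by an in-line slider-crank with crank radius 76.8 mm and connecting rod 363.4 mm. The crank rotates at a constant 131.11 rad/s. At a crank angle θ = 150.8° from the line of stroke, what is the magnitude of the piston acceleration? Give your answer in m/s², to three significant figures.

1000

ω = 131.1 rad/s
x(θ) = r cosθ + √(L² − r² sin²θ); with ω constant, a = ω²·d²x/dθ².
d²x/dθ² = −r cosθ − r²(cos2θ)/√u − r⁴ sin²2θ/(4u^{3/2}),  u = L² − r² sin²θ = 0.130656 m².
Substituting r = 0.0768 m, L = 0.3634 m, θ = 150.8°: d²x/dθ² = +0.058357 m.
a = ω²·d²x/dθ² = (131.1)²·(+0.058357) = +1003.1 m/s²;  |a| = 1003.1 m/s².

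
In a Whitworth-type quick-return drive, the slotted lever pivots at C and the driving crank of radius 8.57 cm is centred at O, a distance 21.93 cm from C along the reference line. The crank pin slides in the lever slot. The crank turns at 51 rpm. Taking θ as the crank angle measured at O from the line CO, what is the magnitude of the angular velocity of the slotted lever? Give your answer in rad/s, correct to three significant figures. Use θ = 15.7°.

ω = 5.341 rad/s (from 51 rpm).
Crank pin A relative to C: A = (d + r cosθ, r sinθ); lever angle φ = atan2(r sinθ, d + r cosθ).
Differentiating tanφ: φ̇ = rω(d cosθ + r)/(d² + r² + 2dr cosθ).
d² + r² + 2dr cosθ = |CA|² = 0.0916227 m²;  d cosθ + r = +0.29682 m.
|ω_lever| = |0.0857·5.341·+0.29682| / 0.0916227 = 1.4827 rad/s.

1.48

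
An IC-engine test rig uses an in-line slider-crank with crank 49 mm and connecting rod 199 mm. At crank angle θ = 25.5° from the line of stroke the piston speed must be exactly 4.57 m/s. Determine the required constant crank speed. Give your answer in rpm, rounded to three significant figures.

1690

For an in-line slider-crank, |v_piston| = rω|sinθ|·[1 + r cosθ/√(L² − r² sin²θ)].
With r = 0.049 m, L = 0.199 m, θ = 25.5°: the bracketed kinematic factor |dx/dθ| = 0.02581 m.
ω = v/|dx/dθ| = 4.57/0.02581 = 177.06 rad/s.
N = 60ω/(2π) = 1690.8 rpm.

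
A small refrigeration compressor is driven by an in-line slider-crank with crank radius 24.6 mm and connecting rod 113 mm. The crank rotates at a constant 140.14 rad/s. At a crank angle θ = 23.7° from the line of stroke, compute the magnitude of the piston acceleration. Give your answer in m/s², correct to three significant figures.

515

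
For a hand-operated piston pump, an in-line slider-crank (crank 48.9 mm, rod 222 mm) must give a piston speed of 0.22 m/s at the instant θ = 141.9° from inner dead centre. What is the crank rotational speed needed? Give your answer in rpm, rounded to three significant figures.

For an in-line slider-crank, |v_piston| = rω|sinθ|·[1 + r cosθ/√(L² − r² sin²θ)].
With r = 0.0489 m, L = 0.222 m, θ = 141.9°: the bracketed kinematic factor |dx/dθ| = 0.024894 m.
ω = v/|dx/dθ| = 0.22/0.024894 = 8.8375 rad/s.
N = 60ω/(2π) = 84.392 rpm.

84.4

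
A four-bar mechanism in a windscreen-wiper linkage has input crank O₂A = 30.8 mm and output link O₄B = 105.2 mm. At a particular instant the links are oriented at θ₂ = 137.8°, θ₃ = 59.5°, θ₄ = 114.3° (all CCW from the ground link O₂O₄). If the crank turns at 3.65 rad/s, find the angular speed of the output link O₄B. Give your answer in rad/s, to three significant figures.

1.28

ω₂ = 3.65 rad/s
Differentiating the loop-closure r₂e^{iθ₂}+r₃e^{iθ₃}=r₁+r₄e^{iθ₄} gives r₂ω₂e^{iθ₂}+r₃ω₃e^{iθ₃}=r₄ω₄e^{iθ₄}.
Eliminating the other unknown: ω₄ = r₂ω₂ sin(θ₂−θ₃) / [r₄ sin(θ₄−θ₃)].
Numerator sine = +0.97922; denominator sine = +0.81714.
Result = 0.0308·3.65·(+0.97922) / (0.1052·(+0.81714)) = +1.2806 rad/s; magnitude 1.2806 rad/s.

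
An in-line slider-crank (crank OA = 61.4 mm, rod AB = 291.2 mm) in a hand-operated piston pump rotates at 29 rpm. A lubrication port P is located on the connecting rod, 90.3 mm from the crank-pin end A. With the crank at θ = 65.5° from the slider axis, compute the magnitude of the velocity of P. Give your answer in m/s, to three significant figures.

0.182

ω = 3.037 rad/s.  Crank-pin speed |V_A| = rω = 0.18646 m/s, perpendicular to OA.
Rod angle: sinφ = −(r/L) sinθ ⇒ φ = -11.062°; ω_rod = −rω cosθ/√(L²−r²sin²θ) = -0.27057 rad/s.
V_P = V_A + ω_rod × AP, with AP = 0.0903 m along the rod.
Components: V_Px = −rω sinθ − a·ω_rod·sinφ = -0.17436 m/s;  V_Py = rω cosθ + a·ω_rod·cosφ = +0.053347 m/s.
|V_P| = √(V_Px² + V_Py²) = 0.18234 m/s.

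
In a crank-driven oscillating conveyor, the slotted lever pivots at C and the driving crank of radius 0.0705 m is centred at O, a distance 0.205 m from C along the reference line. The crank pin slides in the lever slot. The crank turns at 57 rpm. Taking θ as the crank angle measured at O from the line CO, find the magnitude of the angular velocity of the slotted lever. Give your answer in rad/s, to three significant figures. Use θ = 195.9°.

2.78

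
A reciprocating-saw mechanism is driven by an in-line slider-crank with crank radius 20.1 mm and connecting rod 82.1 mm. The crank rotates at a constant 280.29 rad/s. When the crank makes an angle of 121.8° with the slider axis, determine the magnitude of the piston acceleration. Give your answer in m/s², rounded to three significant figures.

ω = 280.3 rad/s
x(θ) = r cosθ + √(L² − r² sin²θ); with ω constant, a = ω²·d²x/dθ².
d²x/dθ² = −r cosθ − r²(cos2θ)/√u − r⁴ sin²2θ/(4u^{3/2}),  u = L² − r² sin²θ = 0.00644859 m².
Substituting r = 0.0201 m, L = 0.0821 m, θ = 121.8°: d²x/dθ² = +0.012766 m.
a = ω²·d²x/dθ² = (280.3)²·(+0.012766) = +1002.9 m/s²;  |a| = 1002.9 m/s².

1000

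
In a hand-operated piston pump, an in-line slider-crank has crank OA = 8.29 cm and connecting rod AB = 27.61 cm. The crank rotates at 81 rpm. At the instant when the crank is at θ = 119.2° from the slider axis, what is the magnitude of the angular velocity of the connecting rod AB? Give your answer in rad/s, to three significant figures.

1.29

ω = 8.482 rad/s (converted from 81 rpm).
The rod makes angle φ with the slider axis where L sinφ = r sinθ; differentiating, L cosφ·φ̇ = r ω cosθ.
L cosφ = √(L² − r² sin²θ) = 0.26645 m.
|ω_rod| = r ω |cosθ| / √(L² − r² sin²θ) = 0.0829·8.482·0.48786/0.26645 = 1.2875 rad/s.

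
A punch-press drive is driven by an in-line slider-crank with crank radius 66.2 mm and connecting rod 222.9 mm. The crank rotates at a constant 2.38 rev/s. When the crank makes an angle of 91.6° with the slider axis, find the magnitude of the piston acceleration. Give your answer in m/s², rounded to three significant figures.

ω = 2π·2.38 = 14.95 rad/s
x(θ) = r cosθ + √(L² − r² sin²θ); with ω constant, a = ω²·d²x/dθ².
d²x/dθ² = −r cosθ − r²(cos2θ)/√u − r⁴ sin²2θ/(4u^{3/2}),  u = L² − r² sin²θ = 0.0453054 m².
Substituting r = 0.0662 m, L = 0.2229 m, θ = 91.6°: d²x/dθ² = +0.022404 m.
a = ω²·d²x/dθ² = (14.95)²·(+0.022404) = +5.01 m/s²;  |a| = 5.01 m/s².

5.01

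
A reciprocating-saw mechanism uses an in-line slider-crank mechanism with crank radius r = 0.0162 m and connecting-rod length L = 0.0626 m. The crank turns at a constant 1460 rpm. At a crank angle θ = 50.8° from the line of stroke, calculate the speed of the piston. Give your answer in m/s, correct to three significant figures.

2.24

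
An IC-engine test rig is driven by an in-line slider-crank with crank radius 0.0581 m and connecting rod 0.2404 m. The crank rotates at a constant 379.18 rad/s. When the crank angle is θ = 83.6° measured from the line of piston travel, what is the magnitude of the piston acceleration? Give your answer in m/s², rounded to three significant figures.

1100

ω = 379.2 rad/s
x(θ) = r cosθ + √(L² − r² sin²θ); with ω constant, a = ω²·d²x/dθ².
d²x/dθ² = −r cosθ − r²(cos2θ)/√u − r⁴ sin²2θ/(4u^{3/2}),  u = L² − r² sin²θ = 0.0544585 m².
Substituting r = 0.0581 m, L = 0.2404 m, θ = 83.6°: d²x/dθ² = +0.0076182 m.
a = ω²·d²x/dθ² = (379.2)²·(+0.0076182) = +1095.3 m/s²;  |a| = 1095.3 m/s².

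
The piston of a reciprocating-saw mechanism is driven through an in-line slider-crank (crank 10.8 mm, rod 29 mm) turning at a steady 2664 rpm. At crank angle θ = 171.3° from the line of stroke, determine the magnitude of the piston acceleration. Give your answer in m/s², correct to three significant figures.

531

ω = 2π·2664/60 = 279 rad/s
x(θ) = r cosθ + √(L² − r² sin²θ); with ω constant, a = ω²·d²x/dθ².
d²x/dθ² = −r cosθ − r²(cos2θ)/√u − r⁴ sin²2θ/(4u^{3/2}),  u = L² − r² sin²θ = 0.000838331 m².
Substituting r = 0.0108 m, L = 0.029 m, θ = 171.3°: d²x/dθ² = +0.0068191 m.
a = ω²·d²x/dθ² = (279)²·(+0.0068191) = +530.7 m/s²;  |a| = 530.7 m/s².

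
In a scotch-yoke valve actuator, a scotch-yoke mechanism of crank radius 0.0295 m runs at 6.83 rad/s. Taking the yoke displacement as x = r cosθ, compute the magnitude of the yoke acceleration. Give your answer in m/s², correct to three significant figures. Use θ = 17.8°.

1.31

ω = 6.83 rad/s
x = r cosθ ⇒ ẍ = −rω² cosθ (ω constant).
|a| = rω²|cosθ| = 0.0295·(6.83)²·|cos 17.8°| = 1.3103 m/s².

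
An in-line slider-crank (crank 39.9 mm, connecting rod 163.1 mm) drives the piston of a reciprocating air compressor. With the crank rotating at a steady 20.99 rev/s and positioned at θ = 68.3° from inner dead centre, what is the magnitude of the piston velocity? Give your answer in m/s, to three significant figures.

5.34

ω = 2π·21 = 131.9 rad/s
For an in-line slider-crank, x = r cosθ + √(L² − r² sin²θ), so v = −rω sinθ·[1 + r cosθ/√(L² − r² sin²θ)].
With r = 0.0399 m, L = 0.1631 m, θ = 68.3°: √(L² − r² sin²θ) = 0.15883 m.
v = −0.0399·131.9·0.92913·[1 + 0.0399·0.36975/0.15883] = -5.3434 m/s.
|v| = 5.3434 m/s.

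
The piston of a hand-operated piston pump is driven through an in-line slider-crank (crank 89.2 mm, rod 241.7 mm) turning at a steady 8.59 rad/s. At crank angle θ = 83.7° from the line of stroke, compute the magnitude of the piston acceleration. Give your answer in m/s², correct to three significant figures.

1.82

ω = 8.59 rad/s
x(θ) = r cosθ + √(L² − r² sin²θ); with ω constant, a = ω²·d²x/dθ².
d²x/dθ² = −r cosθ − r²(cos2θ)/√u − r⁴ sin²2θ/(4u^{3/2}),  u = L² − r² sin²θ = 0.0505581 m².
Substituting r = 0.0892 m, L = 0.2417 m, θ = 83.7°: d²x/dθ² = +0.024679 m.
a = ω²·d²x/dθ² = (8.59)²·(+0.024679) = +1.8211 m/s²;  |a| = 1.8211 m/s².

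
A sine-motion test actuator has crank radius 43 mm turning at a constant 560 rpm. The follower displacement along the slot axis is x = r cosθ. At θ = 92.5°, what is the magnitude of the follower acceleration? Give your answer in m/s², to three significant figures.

6.45

ω = 58.64 rad/s (from 560 rpm).
x = r cosθ ⇒ ẍ = −rω² cosθ (ω constant).
|a| = rω²|cosθ| = 0.043·(58.64)²·|cos 92.5°| = 6.4503 m/s².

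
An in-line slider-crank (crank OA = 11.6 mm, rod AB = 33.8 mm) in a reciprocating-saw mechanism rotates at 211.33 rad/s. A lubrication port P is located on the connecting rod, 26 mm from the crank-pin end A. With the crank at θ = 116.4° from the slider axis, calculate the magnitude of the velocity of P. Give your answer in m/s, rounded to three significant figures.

ω = 211.3 rad/s.  Crank-pin speed |V_A| = rω = 2.4514 m/s, perpendicular to OA.
Rod angle: sinφ = −(r/L) sinθ ⇒ φ = -17.903°; ω_rod = −rω cosθ/√(L²−r²sin²θ) = +33.889 rad/s.
V_P = V_A + ω_rod × AP, with AP = 0.026 m along the rod.
Components: V_Px = −rω sinθ − a·ω_rod·sinφ = -1.9249 m/s;  V_Py = rω cosθ + a·ω_rod·cosφ = -0.25154 m/s.
|V_P| = √(V_Px² + V_Py²) = 1.9413 m/s.

1.94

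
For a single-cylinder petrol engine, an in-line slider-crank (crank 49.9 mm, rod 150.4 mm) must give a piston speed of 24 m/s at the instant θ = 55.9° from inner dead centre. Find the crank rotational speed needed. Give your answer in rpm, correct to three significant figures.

For an in-line slider-crank, |v_piston| = rω|sinθ|·[1 + r cosθ/√(L² − r² sin²θ)].
With r = 0.0499 m, L = 0.1504 m, θ = 55.9°: the bracketed kinematic factor |dx/dθ| = 0.049314 m.
ω = v/|dx/dθ| = 24/0.049314 = 486.68 rad/s.
N = 60ω/(2π) = 4647.4 rpm.

4650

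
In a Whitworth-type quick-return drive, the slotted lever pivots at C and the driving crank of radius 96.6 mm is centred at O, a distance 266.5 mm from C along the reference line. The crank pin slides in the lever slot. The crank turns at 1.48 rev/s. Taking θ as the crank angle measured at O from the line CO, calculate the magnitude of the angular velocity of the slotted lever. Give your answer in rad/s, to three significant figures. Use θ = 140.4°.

2.40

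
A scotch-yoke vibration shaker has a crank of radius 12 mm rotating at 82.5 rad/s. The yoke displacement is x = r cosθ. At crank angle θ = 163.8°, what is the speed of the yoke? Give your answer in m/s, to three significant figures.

0.276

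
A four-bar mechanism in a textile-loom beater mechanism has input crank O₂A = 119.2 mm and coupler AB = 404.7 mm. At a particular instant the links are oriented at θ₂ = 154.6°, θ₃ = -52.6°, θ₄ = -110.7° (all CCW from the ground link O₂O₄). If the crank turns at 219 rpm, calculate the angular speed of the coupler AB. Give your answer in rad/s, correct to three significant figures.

ω₂ = 22.93 rad/s (from 219 rpm).
Differentiating the loop-closure r₂e^{iθ₂}+r₃e^{iθ₃}=r₁+r₄e^{iθ₄} gives r₂ω₂e^{iθ₂}+r₃ω₃e^{iθ₃}=r₄ω₄e^{iθ₄}.
Eliminating the other unknown: ω₃ = r₂ω₂ sin(θ₄−θ₂) / [r₃ sin(θ₃−θ₄)].
Numerator sine = +0.99664; denominator sine = +0.84897.
Result = 0.1192·22.93·(+0.99664) / (0.4047·(+0.84897)) = +7.9298 rad/s; magnitude 7.9298 rad/s.

7.93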